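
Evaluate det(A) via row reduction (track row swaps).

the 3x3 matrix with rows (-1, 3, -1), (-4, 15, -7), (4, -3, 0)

Forward elimination:
R2 <- R2 - (4)*R1:  [  0   3  -3 ]
R3 <- R3 - (-4)*R1:  [  0   9  -4 ]
R3 <- R3 - (3)*R2:  [ 0  0  5 ]
Upper-triangular form:
[ -1  3  -1 ]
[  0  3  -3 ]
[  0  0   5 ]
det(A) = (-1)^0 * (-1) * (3) * (5) = -15  (0 row swaps -> sign +1)

det(A) = -15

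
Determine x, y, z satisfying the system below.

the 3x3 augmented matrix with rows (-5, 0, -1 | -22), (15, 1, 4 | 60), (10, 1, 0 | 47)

Forward elimination on [A|b]:
R2 <- R2 - (-3)*R1:  [  0   1   1  -6 ]
R3 <- R3 - (-2)*R1:  [  0   1  -2   3 ]
R3 <- R3 - (1)*R2:  [  0   0  -3   9 ]
Row echelon form:
[ -5  0  -1  |  -22 ]
[  0  1   1  |   -6 ]
[  0  0  -3  |    9 ]
Back-substitution:
z = (9) / -3 = -3
y = (-6 - (1)*(-3)) / 1 = -3
x = (-22 - (-1)*(-3)) / -5 = 5

(5, -3, -3)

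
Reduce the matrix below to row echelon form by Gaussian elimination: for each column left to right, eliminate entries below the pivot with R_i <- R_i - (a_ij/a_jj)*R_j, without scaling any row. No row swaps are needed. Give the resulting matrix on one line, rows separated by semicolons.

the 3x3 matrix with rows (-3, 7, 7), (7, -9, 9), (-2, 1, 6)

REF = [-3 7 7; 0 22/3 76/3; 0 0 14]

Forward elimination:
R2 <- R2 - (-7/3)*R1:  [    0  22/3  76/3 ]
R3 <- R3 - (2/3)*R1:  [     0  -11/3    4/3 ]
R3 <- R3 - (-1/2)*R2:  [  0   0  14 ]
Row echelon form:
[ -3     7     7 ]
[  0  22/3  76/3 ]
[  0     0    14 ]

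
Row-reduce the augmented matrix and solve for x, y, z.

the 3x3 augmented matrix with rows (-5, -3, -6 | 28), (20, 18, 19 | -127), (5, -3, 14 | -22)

Forward elimination on [A|b]:
R2 <- R2 - (-4)*R1:  [   0    6   -5  -15 ]
R3 <- R3 - (-1)*R1:  [  0  -6   8   6 ]
R3 <- R3 - (-1)*R2:  [  0   0   3  -9 ]
Row echelon form:
[ -5  -3  -6  |   28 ]
[  0   6  -5  |  -15 ]
[  0   0   3  |   -9 ]
Back-substitution:
z = (-9) / 3 = -3
y = (-15 - (-5)*(-3)) / 6 = -5
x = (28 - (-3)*(-5) - (-6)*(-3)) / -5 = 1

(1, -5, -3)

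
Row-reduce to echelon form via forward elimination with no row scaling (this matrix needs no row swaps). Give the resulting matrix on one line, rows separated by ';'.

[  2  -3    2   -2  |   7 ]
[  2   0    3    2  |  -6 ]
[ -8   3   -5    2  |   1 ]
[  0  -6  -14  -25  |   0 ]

REF = [2 -3 2 -2 7; 0 3 1 4 -13; 0 0 6 6 -10; 0 0 0 -5 -46]

Forward elimination:
R2 <- R2 - (1)*R1:  [   0    3    1    4  -13 ]
R3 <- R3 - (-4)*R1:  [  0  -9   3  -6  29 ]
R3 <- R3 - (-3)*R2:  [   0    0    6    6  -10 ]
R4 <- R4 - (-2)*R2:  [   0    0  -12  -17  -26 ]
R4 <- R4 - (-2)*R3:  [   0    0    0   -5  -46 ]
Row echelon form:
[ 2  -3  2  -2  |    7 ]
[ 0   3  1   4  |  -13 ]
[ 0   0  6   6  |  -10 ]
[ 0   0  0  -5  |  -46 ]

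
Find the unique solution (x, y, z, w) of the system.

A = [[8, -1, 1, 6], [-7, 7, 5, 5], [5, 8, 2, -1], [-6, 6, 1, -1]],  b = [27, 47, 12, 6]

Forward elimination on [A|b]:
R2 <- R2 - (-7/8)*R1:  [     0   49/8   47/8   41/4  565/8 ]
R3 <- R3 - (5/8)*R1:  [     0   69/8   11/8  -19/4  -39/8 ]
R4 <- R4 - (-3/4)*R1:  [     0   21/4    7/4    7/2  105/4 ]
R3 <- R3 - (69/49)*R2:  [        0         0   -338/49   -940/49  -5112/49 ]
R4 <- R4 - (6/7)*R2:  [      0       0   -23/7   -37/7  -240/7 ]
R4 <- R4 - (161/338)*R3:  [        0         0         0   651/169  2604/169 ]
Row echelon form:
[ 8    -1        1        6  |        27 ]
[ 0  49/8     47/8     41/4  |     565/8 ]
[ 0     0  -338/49  -940/49  |  -5112/49 ]
[ 0     0        0  651/169  |  2604/169 ]
Back-substitution:
w = (2604/169) / (651/169) = 4
z = (-5112/49 - (-940/49)*(4)) / (-338/49) = 4
y = (565/8 - (47/8)*(4) - (41/4)*(4)) / (49/8) = 1
x = (27 - (-1)*(1) - (1)*(4) - (6)*(4)) / 8 = 0

(0, 1, 4, 4)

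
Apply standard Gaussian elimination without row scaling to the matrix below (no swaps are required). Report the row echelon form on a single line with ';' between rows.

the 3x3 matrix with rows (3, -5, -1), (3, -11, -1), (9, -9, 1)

REF = [3 -5 -1; 0 -6 0; 0 0 4]

Forward elimination:
R2 <- R2 - (1)*R1:  [  0  -6   0 ]
R3 <- R3 - (3)*R1:  [ 0  6  4 ]
R3 <- R3 - (-1)*R2:  [ 0  0  4 ]
Row echelon form:
[ 3  -5  -1 ]
[ 0  -6   0 ]
[ 0   0   4 ]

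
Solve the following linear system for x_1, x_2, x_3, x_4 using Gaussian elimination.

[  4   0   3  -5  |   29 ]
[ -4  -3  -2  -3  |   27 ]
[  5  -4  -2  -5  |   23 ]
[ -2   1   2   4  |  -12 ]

(-2, -4, 4, -5)

Forward elimination on [A|b]:
R2 <- R2 - (-1)*R1:  [  0  -3   1  -8  56 ]
R3 <- R3 - (5/4)*R1:  [     0     -4  -23/4    5/4  -53/4 ]
R4 <- R4 - (-1/2)*R1:  [   0    1  7/2  3/2  5/2 ]
R3 <- R3 - (4/3)*R2:  [        0         0    -85/12    143/12  -1055/12 ]
R4 <- R4 - (-1/3)*R2:  [     0      0   23/6   -7/6  127/6 ]
R4 <- R4 - (-46/85)*R3:  [       0        0        0   449/85  -449/17 ]
Row echelon form:
[ 4   0       3      -5  |        29 ]
[ 0  -3       1      -8  |        56 ]
[ 0   0  -85/12  143/12  |  -1055/12 ]
[ 0   0       0  449/85  |   -449/17 ]
Back-substitution:
x_4 = (-449/17) / (449/85) = -5
x_3 = (-1055/12 - (143/12)*(-5)) / (-85/12) = 4
x_2 = (56 - (1)*(4) - (-8)*(-5)) / -3 = -4
x_1 = (29 - (3)*(4) - (-5)*(-5)) / 4 = -2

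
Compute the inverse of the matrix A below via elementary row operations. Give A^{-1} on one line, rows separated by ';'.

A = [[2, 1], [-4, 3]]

Gauss-Jordan on [A | I]:
R1 <- (1/2)*R1:  [   1  1/2  |  1/2    0 ]
R2 <- R2 - (-4)*R1:  [ 0  5  |  2  1 ]
R2 <- (1/5)*R2:  [   0    1  |  2/5  1/5 ]
R1 <- R1 - (1/2)*R2:  [     1      0  |   3/10  -1/10 ]
Right block of [I | A^{-1}] is the inverse:
[ 3/10  -1/10 ]
[  2/5    1/5 ]

inverse = [3/10 -1/10; 2/5 1/5]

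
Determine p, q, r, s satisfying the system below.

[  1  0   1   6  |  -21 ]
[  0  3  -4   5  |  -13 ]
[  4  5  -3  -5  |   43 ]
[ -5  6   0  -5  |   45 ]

Forward elimination on [A|b]:
R3 <- R3 - (4)*R1:  [   0    5   -7  -29  127 ]
R4 <- R4 - (-5)*R1:  [   0    6    5   25  -60 ]
R3 <- R3 - (5/3)*R2:  [      0       0    -1/3  -112/3   446/3 ]
R4 <- R4 - (2)*R2:  [   0    0   13   15  -34 ]
R4 <- R4 - (-39)*R3:  [     0      0      0  -1441   5764 ]
Row echelon form:
[ 1  0     1       6  |    -21 ]
[ 0  3    -4       5  |    -13 ]
[ 0  0  -1/3  -112/3  |  446/3 ]
[ 0  0     0   -1441  |   5764 ]
Back-substitution:
s = (5764) / -1441 = -4
r = (446/3 - (-112/3)*(-4)) / (-1/3) = 2
q = (-13 - (-4)*(2) - (5)*(-4)) / 3 = 5
p = (-21 - (1)*(2) - (6)*(-4)) / 1 = 1

(1, 5, 2, -4)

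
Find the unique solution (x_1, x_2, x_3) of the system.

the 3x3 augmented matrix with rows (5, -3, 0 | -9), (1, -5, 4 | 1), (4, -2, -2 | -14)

Forward elimination on [A|b]:
R2 <- R2 - (1/5)*R1:  [     0  -22/5      4   14/5 ]
R3 <- R3 - (4/5)*R1:  [     0    2/5     -2  -34/5 ]
R3 <- R3 - (-1/11)*R2:  [      0       0  -18/11  -72/11 ]
Row echelon form:
[ 5     -3       0  |      -9 ]
[ 0  -22/5       4  |    14/5 ]
[ 0      0  -18/11  |  -72/11 ]
Back-substitution:
x_3 = (-72/11) / (-18/11) = 4
x_2 = (14/5 - (4)*(4)) / (-22/5) = 3
x_1 = (-9 - (-3)*(3)) / 5 = 0

(0, 3, 4)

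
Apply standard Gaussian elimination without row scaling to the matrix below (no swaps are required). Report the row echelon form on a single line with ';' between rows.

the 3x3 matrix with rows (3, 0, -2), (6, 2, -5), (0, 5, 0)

Forward elimination:
R2 <- R2 - (2)*R1:  [  0   2  -1 ]
R3 <- R3 - (5/2)*R2:  [   0    0  5/2 ]
Row echelon form:
[ 3  0   -2 ]
[ 0  2   -1 ]
[ 0  0  5/2 ]

REF = [3 0 -2; 0 2 -1; 0 0 5/2]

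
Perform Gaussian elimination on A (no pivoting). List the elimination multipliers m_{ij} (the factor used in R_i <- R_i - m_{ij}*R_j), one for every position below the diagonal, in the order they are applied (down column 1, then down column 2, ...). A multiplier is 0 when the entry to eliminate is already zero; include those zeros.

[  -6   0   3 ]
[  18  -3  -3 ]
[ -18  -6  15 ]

multipliers: -3, 3, 2

Forward elimination:
R2 <- R2 - (-3)*R1:  [  0  -3   6 ]
R3 <- R3 - (3)*R1:  [  0  -6   6 ]
R3 <- R3 - (2)*R2:  [  0   0  -6 ]
Multipliers (in order of application): m_{21} = -3, m_{31} = 3, m_{32} = 2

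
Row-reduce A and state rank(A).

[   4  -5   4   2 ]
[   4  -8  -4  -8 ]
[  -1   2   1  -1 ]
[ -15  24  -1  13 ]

rank(A) = 3

Row reduction:
R2 <- R2 - (1)*R1:  [   0   -3   -8  -10 ]
R3 <- R3 - (-1/4)*R1:  [    0   3/4     2  -1/2 ]
R4 <- R4 - (-15/4)*R1:  [    0  21/4    14  41/2 ]
R3 <- R3 - (-1/4)*R2:  [  0   0   0  -3 ]
R4 <- R4 - (-7/4)*R2:  [ 0  0  0  3 ]
R4 <- R4 - (-1)*R3:  [ 0  0  0  0 ]
Row echelon form:
[ 4  -5   4    2 ]
[ 0  -3  -8  -10 ]
[ 0   0   0   -3 ]
[ 0   0   0    0 ]
Nonzero rows / pivot columns: 3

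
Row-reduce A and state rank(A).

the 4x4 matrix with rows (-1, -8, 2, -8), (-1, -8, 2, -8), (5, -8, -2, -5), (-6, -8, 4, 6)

Row reduction:
R2 <- R2 - (1)*R1:  [ 0  0  0  0 ]
R3 <- R3 - (-5)*R1:  [   0  -48    8  -45 ]
R4 <- R4 - (6)*R1:  [  0  40  -8  54 ]
R2 <-> R3   (pivot in column 2 was zero)
[ -1   -8   2   -8 ]
[  0  -48   8  -45 ]
[  0    0   0    0 ]
[  0   40  -8   54 ]
R4 <- R4 - (-5/6)*R2:  [    0     0  -4/3  33/2 ]
R3 <-> R4   (pivot in column 3 was zero)
[ -1   -8     2    -8 ]
[  0  -48     8   -45 ]
[  0    0  -4/3  33/2 ]
[  0    0     0     0 ]
Row echelon form:
[ -1   -8     2    -8 ]
[  0  -48     8   -45 ]
[  0    0  -4/3  33/2 ]
[  0    0     0     0 ]
Nonzero rows / pivot columns: 3

rank(A) = 3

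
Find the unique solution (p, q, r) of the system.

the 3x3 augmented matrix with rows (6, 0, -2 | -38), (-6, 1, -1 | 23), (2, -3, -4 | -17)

Forward elimination on [A|b]:
R2 <- R2 - (-1)*R1:  [   0    1   -3  -15 ]
R3 <- R3 - (1/3)*R1:  [     0     -3  -10/3  -13/3 ]
R3 <- R3 - (-3)*R2:  [      0       0   -37/3  -148/3 ]
Row echelon form:
[ 6  0     -2  |     -38 ]
[ 0  1     -3  |     -15 ]
[ 0  0  -37/3  |  -148/3 ]
Back-substitution:
r = (-148/3) / (-37/3) = 4
q = (-15 - (-3)*(4)) / 1 = -3
p = (-38 - (-2)*(4)) / 6 = -5

(-5, -3, 4)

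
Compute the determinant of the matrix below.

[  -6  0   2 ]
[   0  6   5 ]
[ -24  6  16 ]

Forward elimination:
R3 <- R3 - (4)*R1:  [ 0  6  8 ]
R3 <- R3 - (1)*R2:  [ 0  0  3 ]
Upper-triangular form:
[ -6  0  2 ]
[  0  6  5 ]
[  0  0  3 ]
det(A) = (-1)^0 * (-6) * (6) * (3) = -108  (0 row swaps -> sign +1)

det(A) = -108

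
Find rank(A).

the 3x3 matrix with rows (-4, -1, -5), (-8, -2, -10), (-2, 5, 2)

Row reduction:
R2 <- R2 - (2)*R1:  [ 0  0  0 ]
R3 <- R3 - (1/2)*R1:  [    0  11/2   9/2 ]
R2 <-> R3   (pivot in column 2 was zero)
[ -4    -1   -5 ]
[  0  11/2  9/2 ]
[  0     0    0 ]
Row echelon form:
[ -4    -1   -5 ]
[  0  11/2  9/2 ]
[  0     0    0 ]
Nonzero rows / pivot columns: 2

rank(A) = 2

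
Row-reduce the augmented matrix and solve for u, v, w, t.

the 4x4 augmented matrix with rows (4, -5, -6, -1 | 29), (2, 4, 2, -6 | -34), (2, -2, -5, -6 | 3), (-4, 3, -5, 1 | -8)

(0, -5, -1, 2)

Forward elimination on [A|b]:
R2 <- R2 - (1/2)*R1:  [     0   13/2      5  -11/2  -97/2 ]
R3 <- R3 - (1/2)*R1:  [     0    1/2     -2  -11/2  -23/2 ]
R4 <- R4 - (-1)*R1:  [   0   -2  -11    0   21 ]
R3 <- R3 - (1/13)*R2:  [       0        0   -31/13   -66/13  -101/13 ]
R4 <- R4 - (-4/13)*R2:  [       0        0  -123/13   -22/13    79/13 ]
R4 <- R4 - (123/31)*R3:  [       0        0        0   572/31  1144/31 ]
Row echelon form:
[ 4    -5      -6      -1  |       29 ]
[ 0  13/2       5   -11/2  |    -97/2 ]
[ 0     0  -31/13  -66/13  |  -101/13 ]
[ 0     0       0  572/31  |  1144/31 ]
Back-substitution:
t = (1144/31) / (572/31) = 2
w = (-101/13 - (-66/13)*(2)) / (-31/13) = -1
v = (-97/2 - (5)*(-1) - (-11/2)*(2)) / (13/2) = -5
u = (29 - (-5)*(-5) - (-6)*(-1) - (-1)*(2)) / 4 = 0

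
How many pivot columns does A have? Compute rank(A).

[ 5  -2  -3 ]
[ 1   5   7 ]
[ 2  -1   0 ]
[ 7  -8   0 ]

Row reduction:
R2 <- R2 - (1/5)*R1:  [    0  27/5  38/5 ]
R3 <- R3 - (2/5)*R1:  [    0  -1/5   6/5 ]
R4 <- R4 - (7/5)*R1:  [     0  -26/5   21/5 ]
R3 <- R3 - (-1/27)*R2:  [     0      0  40/27 ]
R4 <- R4 - (-26/27)*R2:  [      0       0  311/27 ]
R4 <- R4 - (311/40)*R3:  [ 0  0  0 ]
Row echelon form:
[ 5    -2     -3 ]
[ 0  27/5   38/5 ]
[ 0     0  40/27 ]
[ 0     0      0 ]
Nonzero rows / pivot columns: 3

rank(A) = 3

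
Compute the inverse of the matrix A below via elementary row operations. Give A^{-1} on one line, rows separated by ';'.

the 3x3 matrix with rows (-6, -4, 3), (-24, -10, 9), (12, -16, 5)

Gauss-Jordan on [A | I]:
R1 <- (1/-6)*R1:  [    1   2/3  -1/2  |  -1/6     0     0 ]
R2 <- R2 - (-24)*R1:  [  0   6  -3  |  -4   1   0 ]
R3 <- R3 - (12)*R1:  [   0  -24   11  |    2    0    1 ]
R2 <- (1/6)*R2:  [    0     1  -1/2  |  -2/3   1/6     0 ]
R1 <- R1 - (2/3)*R2:  [    1     0  -1/6  |  5/18  -1/9     0 ]
R3 <- R3 - (-24)*R2:  [   0    0   -1  |  -14    4    1 ]
R3 <- (1/-1)*R3:  [  0   0   1  |  14  -4  -1 ]
R1 <- R1 - (-1/6)*R3:  [     1      0      0  |  47/18   -7/9   -1/6 ]
R2 <- R2 - (-1/2)*R3:  [     0      1      0  |   19/3  -11/6   -1/2 ]
Right block of [I | A^{-1}] is the inverse:
[ 47/18   -7/9  -1/6 ]
[  19/3  -11/6  -1/2 ]
[    14     -4    -1 ]

inverse = [47/18 -7/9 -1/6; 19/3 -11/6 -1/2; 14 -4 -1]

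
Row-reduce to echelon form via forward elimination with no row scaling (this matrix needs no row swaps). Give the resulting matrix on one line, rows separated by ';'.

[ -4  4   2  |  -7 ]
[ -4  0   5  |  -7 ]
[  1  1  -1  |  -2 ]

REF = [-4 4 2 -7; 0 -4 3 0; 0 0 1 -15/4]

Forward elimination:
R2 <- R2 - (1)*R1:  [  0  -4   3   0 ]
R3 <- R3 - (-1/4)*R1:  [     0      2   -1/2  -15/4 ]
R3 <- R3 - (-1/2)*R2:  [     0      0      1  -15/4 ]
Row echelon form:
[ -4   4  2  |     -7 ]
[  0  -4  3  |      0 ]
[  0   0  1  |  -15/4 ]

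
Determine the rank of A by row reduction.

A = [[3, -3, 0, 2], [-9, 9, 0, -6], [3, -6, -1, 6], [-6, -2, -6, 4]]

Row reduction:
R2 <- R2 - (-3)*R1:  [ 0  0  0  0 ]
R3 <- R3 - (1)*R1:  [  0  -3  -1   4 ]
R4 <- R4 - (-2)*R1:  [  0  -8  -6   8 ]
R2 <-> R3   (pivot in column 2 was zero)
[ 3  -3   0  2 ]
[ 0  -3  -1  4 ]
[ 0   0   0  0 ]
[ 0  -8  -6  8 ]
R4 <- R4 - (8/3)*R2:  [     0      0  -10/3   -8/3 ]
R3 <-> R4   (pivot in column 3 was zero)
[ 3  -3      0     2 ]
[ 0  -3     -1     4 ]
[ 0   0  -10/3  -8/3 ]
[ 0   0      0     0 ]
Row echelon form:
[ 3  -3      0     2 ]
[ 0  -3     -1     4 ]
[ 0   0  -10/3  -8/3 ]
[ 0   0      0     0 ]
Nonzero rows / pivot columns: 3

rank(A) = 3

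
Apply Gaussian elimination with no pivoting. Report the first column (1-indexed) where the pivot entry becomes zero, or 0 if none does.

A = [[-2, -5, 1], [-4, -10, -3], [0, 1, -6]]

Naive forward elimination:
R2 <- R2 - (2)*R1:  [  0   0  -5 ]
Matrix at this point:
[ -2  -5   1 ]
[  0   0  -5 ]
[  0   1  -6 ]
Pivot entry (2,2) is zero but row 3 has 1 in column 2 -> naive elimination stops; a row interchange (e.g. R2 <-> R3) would be required here.

first zero-pivot column = 2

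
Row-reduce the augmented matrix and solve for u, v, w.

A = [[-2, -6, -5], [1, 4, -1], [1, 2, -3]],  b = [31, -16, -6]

(-1, -4, -1)

Forward elimination on [A|b]:
R2 <- R2 - (-1/2)*R1:  [    0     1  -7/2  -1/2 ]
R3 <- R3 - (-1/2)*R1:  [     0     -1  -11/2   19/2 ]
R3 <- R3 - (-1)*R2:  [  0   0  -9   9 ]
Row echelon form:
[ -2  -6    -5  |    31 ]
[  0   1  -7/2  |  -1/2 ]
[  0   0    -9  |     9 ]
Back-substitution:
w = (9) / -9 = -1
v = (-1/2 - (-7/2)*(-1)) / 1 = -4
u = (31 - (-6)*(-4) - (-5)*(-1)) / -2 = -1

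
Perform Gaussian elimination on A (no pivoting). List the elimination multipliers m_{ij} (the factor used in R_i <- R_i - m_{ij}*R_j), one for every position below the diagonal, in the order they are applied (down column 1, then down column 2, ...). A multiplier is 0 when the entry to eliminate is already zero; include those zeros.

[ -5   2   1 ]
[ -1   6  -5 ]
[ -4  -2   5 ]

multipliers: 1/5, 4/5, -9/14

Forward elimination:
R2 <- R2 - (1/5)*R1:  [     0   28/5  -26/5 ]
R3 <- R3 - (4/5)*R1:  [     0  -18/5   21/5 ]
R3 <- R3 - (-9/14)*R2:  [   0    0  6/7 ]
Multipliers (in order of application): m_{21} = 1/5, m_{31} = 4/5, m_{32} = -9/14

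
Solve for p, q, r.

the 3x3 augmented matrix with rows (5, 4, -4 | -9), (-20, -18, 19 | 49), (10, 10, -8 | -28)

(3, -5, 1)

Forward elimination on [A|b]:
R2 <- R2 - (-4)*R1:  [  0  -2   3  13 ]
R3 <- R3 - (2)*R1:  [   0    2    0  -10 ]
R3 <- R3 - (-1)*R2:  [ 0  0  3  3 ]
Row echelon form:
[ 5   4  -4  |  -9 ]
[ 0  -2   3  |  13 ]
[ 0   0   3  |   3 ]
Back-substitution:
r = (3) / 3 = 1
q = (13 - (3)*(1)) / -2 = -5
p = (-9 - (4)*(-5) - (-4)*(1)) / 5 = 3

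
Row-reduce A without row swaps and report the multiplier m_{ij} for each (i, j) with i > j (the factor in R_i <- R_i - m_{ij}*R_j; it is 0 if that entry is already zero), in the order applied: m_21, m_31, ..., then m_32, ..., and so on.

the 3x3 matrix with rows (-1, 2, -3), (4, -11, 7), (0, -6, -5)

multipliers: -4, 0, 2

Forward elimination:
R2 <- R2 - (-4)*R1:  [  0  -3  -5 ]
R3: entry in column 1 is already 0 -> m_{31} = 0 (no row operation needed)
R3 <- R3 - (2)*R2:  [ 0  0  5 ]
Multipliers (in order of application): m_{21} = -4, m_{31} = 0, m_{32} = 2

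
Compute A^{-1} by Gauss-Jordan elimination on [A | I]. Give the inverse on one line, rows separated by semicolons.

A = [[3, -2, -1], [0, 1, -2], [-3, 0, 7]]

inverse = [7/6 7/3 5/6; 1 3 1; 1/2 1 1/2]

Gauss-Jordan on [A | I]:
R1 <- (1/3)*R1:  [    1  -2/3  -1/3  |   1/3     0     0 ]
R3 <- R3 - (-3)*R1:  [  0  -2   6  |   1   0   1 ]
R1 <- R1 - (-2/3)*R2:  [    1     0  -5/3  |   1/3   2/3     0 ]
R3 <- R3 - (-2)*R2:  [ 0  0  2  |  1  2  1 ]
R3 <- (1/2)*R3:  [   0    0    1  |  1/2    1  1/2 ]
R1 <- R1 - (-5/3)*R3:  [   1    0    0  |  7/6  7/3  5/6 ]
R2 <- R2 - (-2)*R3:  [ 0  1  0  |  1  3  1 ]
Right block of [I | A^{-1}] is the inverse:
[ 7/6  7/3  5/6 ]
[   1    3    1 ]
[ 1/2    1  1/2 ]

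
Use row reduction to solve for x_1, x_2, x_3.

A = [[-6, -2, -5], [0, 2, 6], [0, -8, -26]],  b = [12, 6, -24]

(-3, 3, 0)

Forward elimination on [A|b]:
R3 <- R3 - (-4)*R2:  [  0   0  -2   0 ]
Row echelon form:
[ -6  -2  -5  |  12 ]
[  0   2   6  |   6 ]
[  0   0  -2  |   0 ]
Back-substitution:
x_3 = (0) / -2 = 0
x_2 = (6 - (6)*(0)) / 2 = 3
x_1 = (12 - (-2)*(3) - (-5)*(0)) / -6 = -3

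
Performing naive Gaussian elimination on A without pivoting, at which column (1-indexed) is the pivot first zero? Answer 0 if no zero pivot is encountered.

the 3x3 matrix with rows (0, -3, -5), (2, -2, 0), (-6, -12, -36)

first zero-pivot column = 1

Naive forward elimination:
Pivot entry (1,1) is zero but row 2 has 2 in column 1 -> naive elimination stops; a row interchange (e.g. R1 <-> R2) would be required here.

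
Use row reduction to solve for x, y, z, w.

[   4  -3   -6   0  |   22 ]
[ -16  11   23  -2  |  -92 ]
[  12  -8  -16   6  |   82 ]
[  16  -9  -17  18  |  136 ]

(4, -2, 0, 3)

Forward elimination on [A|b]:
R2 <- R2 - (-4)*R1:  [  0  -1  -1  -2  -4 ]
R3 <- R3 - (3)*R1:  [  0   1   2   6  16 ]
R4 <- R4 - (4)*R1:  [  0   3   7  18  48 ]
R3 <- R3 - (-1)*R2:  [  0   0   1   4  12 ]
R4 <- R4 - (-3)*R2:  [  0   0   4  12  36 ]
R4 <- R4 - (4)*R3:  [   0    0    0   -4  -12 ]
Row echelon form:
[ 4  -3  -6   0  |   22 ]
[ 0  -1  -1  -2  |   -4 ]
[ 0   0   1   4  |   12 ]
[ 0   0   0  -4  |  -12 ]
Back-substitution:
w = (-12) / -4 = 3
z = (12 - (4)*(3)) / 1 = 0
y = (-4 - (-1)*(0) - (-2)*(3)) / -1 = -2
x = (22 - (-3)*(-2) - (-6)*(0)) / 4 = 4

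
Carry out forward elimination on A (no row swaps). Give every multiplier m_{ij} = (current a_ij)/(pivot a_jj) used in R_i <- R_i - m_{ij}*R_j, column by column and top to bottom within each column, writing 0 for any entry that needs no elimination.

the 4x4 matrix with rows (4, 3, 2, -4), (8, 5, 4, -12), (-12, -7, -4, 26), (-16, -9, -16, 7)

Forward elimination:
R2 <- R2 - (2)*R1:  [  0  -1   0  -4 ]
R3 <- R3 - (-3)*R1:  [  0   2   2  14 ]
R4 <- R4 - (-4)*R1:  [  0   3  -8  -9 ]
R3 <- R3 - (-2)*R2:  [ 0  0  2  6 ]
R4 <- R4 - (-3)*R2:  [   0    0   -8  -21 ]
R4 <- R4 - (-4)*R3:  [ 0  0  0  3 ]
Multipliers (in order of application): m_{21} = 2, m_{31} = -3, m_{41} = -4, m_{32} = -2, m_{42} = -3, m_{43} = -4

multipliers: 2, -3, -4, -2, -3, -4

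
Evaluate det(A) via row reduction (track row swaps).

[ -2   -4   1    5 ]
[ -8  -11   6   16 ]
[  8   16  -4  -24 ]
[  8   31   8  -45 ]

Forward elimination:
R2 <- R2 - (4)*R1:  [  0   5   2  -4 ]
R3 <- R3 - (-4)*R1:  [  0   0   0  -4 ]
R4 <- R4 - (-4)*R1:  [   0   15   12  -25 ]
R4 <- R4 - (3)*R2:  [   0    0    6  -13 ]
R3 <-> R4   (pivot in column 3 was zero)
[ -2  -4  1    5 ]
[  0   5  2   -4 ]
[  0   0  6  -13 ]
[  0   0  0   -4 ]
Upper-triangular form:
[ -2  -4  1    5 ]
[  0   5  2   -4 ]
[  0   0  6  -13 ]
[  0   0  0   -4 ]
det(A) = (-1)^1 * (-2) * (5) * (6) * (-4) = -240  (1 row swap -> sign -1)

det(A) = -240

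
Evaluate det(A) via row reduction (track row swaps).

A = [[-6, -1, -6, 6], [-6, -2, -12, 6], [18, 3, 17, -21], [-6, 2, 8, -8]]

det(A) = 12

Forward elimination:
R2 <- R2 - (1)*R1:  [  0  -1  -6   0 ]
R3 <- R3 - (-3)*R1:  [  0   0  -1  -3 ]
R4 <- R4 - (1)*R1:  [   0    3   14  -14 ]
R4 <- R4 - (-3)*R2:  [   0    0   -4  -14 ]
R4 <- R4 - (4)*R3:  [  0   0   0  -2 ]
Upper-triangular form:
[ -6  -1  -6   6 ]
[  0  -1  -6   0 ]
[  0   0  -1  -3 ]
[  0   0   0  -2 ]
det(A) = (-1)^0 * (-6) * (-1) * (-1) * (-2) = 12  (0 row swaps -> sign +1)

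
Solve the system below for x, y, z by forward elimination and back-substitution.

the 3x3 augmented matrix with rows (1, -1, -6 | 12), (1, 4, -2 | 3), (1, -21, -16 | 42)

Forward elimination on [A|b]:
R2 <- R2 - (1)*R1:  [  0   5   4  -9 ]
R3 <- R3 - (1)*R1:  [   0  -20  -10   30 ]
R3 <- R3 - (-4)*R2:  [  0   0   6  -6 ]
Row echelon form:
[ 1  -1  -6  |  12 ]
[ 0   5   4  |  -9 ]
[ 0   0   6  |  -6 ]
Back-substitution:
z = (-6) / 6 = -1
y = (-9 - (4)*(-1)) / 5 = -1
x = (12 - (-1)*(-1) - (-6)*(-1)) / 1 = 5

(5, -1, -1)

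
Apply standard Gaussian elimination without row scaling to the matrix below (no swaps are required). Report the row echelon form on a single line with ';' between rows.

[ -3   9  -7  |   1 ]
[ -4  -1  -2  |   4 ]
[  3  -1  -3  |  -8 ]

REF = [-3 9 -7 1; 0 -13 22/3 8/3; 0 0 -214/39 -209/39]

Forward elimination:
R2 <- R2 - (4/3)*R1:  [    0   -13  22/3   8/3 ]
R3 <- R3 - (-1)*R1:  [   0    8  -10   -7 ]
R3 <- R3 - (-8/13)*R2:  [       0        0  -214/39  -209/39 ]
Row echelon form:
[ -3    9       -7  |        1 ]
[  0  -13     22/3  |      8/3 ]
[  0    0  -214/39  |  -209/39 ]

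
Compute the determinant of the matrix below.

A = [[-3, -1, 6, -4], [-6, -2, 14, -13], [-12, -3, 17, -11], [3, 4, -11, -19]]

Forward elimination:
R2 <- R2 - (2)*R1:  [  0   0   2  -5 ]
R3 <- R3 - (4)*R1:  [  0   1  -7   5 ]
R4 <- R4 - (-1)*R1:  [   0    3   -5  -23 ]
R2 <-> R3   (pivot in column 2 was zero)
[ -3  -1   6   -4 ]
[  0   1  -7    5 ]
[  0   0   2   -5 ]
[  0   3  -5  -23 ]
R4 <- R4 - (3)*R2:  [   0    0   16  -38 ]
R4 <- R4 - (8)*R3:  [ 0  0  0  2 ]
Upper-triangular form:
[ -3  -1   6  -4 ]
[  0   1  -7   5 ]
[  0   0   2  -5 ]
[  0   0   0   2 ]
det(A) = (-1)^1 * (-3) * (1) * (2) * (2) = 12  (1 row swap -> sign -1)

det(A) = 12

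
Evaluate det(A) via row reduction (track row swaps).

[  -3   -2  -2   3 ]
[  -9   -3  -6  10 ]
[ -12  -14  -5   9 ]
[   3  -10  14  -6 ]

Forward elimination:
R2 <- R2 - (3)*R1:  [ 0  3  0  1 ]
R3 <- R3 - (4)*R1:  [  0  -6   3  -3 ]
R4 <- R4 - (-1)*R1:  [   0  -12   12   -3 ]
R3 <- R3 - (-2)*R2:  [  0   0   3  -1 ]
R4 <- R4 - (-4)*R2:  [  0   0  12   1 ]
R4 <- R4 - (4)*R3:  [ 0  0  0  5 ]
Upper-triangular form:
[ -3  -2  -2   3 ]
[  0   3   0   1 ]
[  0   0   3  -1 ]
[  0   0   0   5 ]
det(A) = (-1)^0 * (-3) * (3) * (3) * (5) = -135  (0 row swaps -> sign +1)

det(A) = -135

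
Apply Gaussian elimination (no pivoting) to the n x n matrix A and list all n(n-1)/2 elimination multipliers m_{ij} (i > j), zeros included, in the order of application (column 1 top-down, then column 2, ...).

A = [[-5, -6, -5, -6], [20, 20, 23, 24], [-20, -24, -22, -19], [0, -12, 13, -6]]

multipliers: -4, 4, 0, 0, 3, -2

Forward elimination:
R2 <- R2 - (-4)*R1:  [  0  -4   3   0 ]
R3 <- R3 - (4)*R1:  [  0   0  -2   5 ]
R4: entry in column 1 is already 0 -> m_{41} = 0 (no row operation needed)
R3: entry in column 2 is already 0 -> m_{32} = 0 (no row operation needed)
R4 <- R4 - (3)*R2:  [  0   0   4  -6 ]
R4 <- R4 - (-2)*R3:  [ 0  0  0  4 ]
Multipliers (in order of application): m_{21} = -4, m_{31} = 4, m_{41} = 0, m_{32} = 0, m_{42} = 3, m_{43} = -2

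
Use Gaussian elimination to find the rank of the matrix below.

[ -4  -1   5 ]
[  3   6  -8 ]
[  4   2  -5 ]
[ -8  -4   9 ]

Row reduction:
R2 <- R2 - (-3/4)*R1:  [     0   21/4  -17/4 ]
R3 <- R3 - (-1)*R1:  [ 0  1  0 ]
R4 <- R4 - (2)*R1:  [  0  -2  -1 ]
R3 <- R3 - (4/21)*R2:  [     0      0  17/21 ]
R4 <- R4 - (-8/21)*R2:  [      0       0  -55/21 ]
R4 <- R4 - (-55/17)*R3:  [ 0  0  0 ]
Row echelon form:
[ -4    -1      5 ]
[  0  21/4  -17/4 ]
[  0     0  17/21 ]
[  0     0      0 ]
Nonzero rows / pivot columns: 3

rank(A) = 3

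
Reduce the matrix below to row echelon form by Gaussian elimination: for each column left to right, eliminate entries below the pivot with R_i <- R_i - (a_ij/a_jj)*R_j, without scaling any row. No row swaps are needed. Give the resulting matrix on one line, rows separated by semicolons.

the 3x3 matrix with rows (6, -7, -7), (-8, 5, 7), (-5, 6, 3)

Forward elimination:
R2 <- R2 - (-4/3)*R1:  [     0  -13/3   -7/3 ]
R3 <- R3 - (-5/6)*R1:  [     0    1/6  -17/6 ]
R3 <- R3 - (-1/26)*R2:  [      0       0  -38/13 ]
Row echelon form:
[ 6     -7      -7 ]
[ 0  -13/3    -7/3 ]
[ 0      0  -38/13 ]

REF = [6 -7 -7; 0 -13/3 -7/3; 0 0 -38/13]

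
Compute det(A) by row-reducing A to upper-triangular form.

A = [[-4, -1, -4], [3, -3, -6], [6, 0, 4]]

Forward elimination:
R2 <- R2 - (-3/4)*R1:  [     0  -15/4     -9 ]
R3 <- R3 - (-3/2)*R1:  [    0  -3/2    -2 ]
R3 <- R3 - (2/5)*R2:  [   0    0  8/5 ]
Upper-triangular form:
[ -4     -1   -4 ]
[  0  -15/4   -9 ]
[  0      0  8/5 ]
det(A) = (-1)^0 * (-4) * (-15/4) * (8/5) = 24  (0 row swaps -> sign +1)

det(A) = 24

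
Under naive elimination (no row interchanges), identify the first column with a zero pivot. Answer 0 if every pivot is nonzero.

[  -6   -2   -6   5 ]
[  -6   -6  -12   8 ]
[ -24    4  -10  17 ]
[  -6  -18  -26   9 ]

Naive forward elimination:
R2 <- R2 - (1)*R1:  [  0  -4  -6   3 ]
R3 <- R3 - (4)*R1:  [  0  12  14  -3 ]
R4 <- R4 - (1)*R1:  [   0  -16  -20    4 ]
R3 <- R3 - (-3)*R2:  [  0   0  -4   6 ]
R4 <- R4 - (4)*R2:  [  0   0   4  -8 ]
R4 <- R4 - (-1)*R3:  [  0   0   0  -2 ]
All pivots nonzero; naive elimination completes without hitting a zero pivot.

first zero-pivot column = 0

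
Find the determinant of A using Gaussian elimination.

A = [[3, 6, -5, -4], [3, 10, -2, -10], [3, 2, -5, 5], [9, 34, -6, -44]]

Forward elimination:
R2 <- R2 - (1)*R1:  [  0   4   3  -6 ]
R3 <- R3 - (1)*R1:  [  0  -4   0   9 ]
R4 <- R4 - (3)*R1:  [   0   16    9  -32 ]
R3 <- R3 - (-1)*R2:  [ 0  0  3  3 ]
R4 <- R4 - (4)*R2:  [  0   0  -3  -8 ]
R4 <- R4 - (-1)*R3:  [  0   0   0  -5 ]
Upper-triangular form:
[ 3  6  -5  -4 ]
[ 0  4   3  -6 ]
[ 0  0   3   3 ]
[ 0  0   0  -5 ]
det(A) = (-1)^0 * (3) * (4) * (3) * (-5) = -180  (0 row swaps -> sign +1)

det(A) = -180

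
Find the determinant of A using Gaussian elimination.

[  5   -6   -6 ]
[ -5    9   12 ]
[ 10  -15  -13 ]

det(A) = 75

Forward elimination:
R2 <- R2 - (-1)*R1:  [ 0  3  6 ]
R3 <- R3 - (2)*R1:  [  0  -3  -1 ]
R3 <- R3 - (-1)*R2:  [ 0  0  5 ]
Upper-triangular form:
[ 5  -6  -6 ]
[ 0   3   6 ]
[ 0   0   5 ]
det(A) = (-1)^0 * (5) * (3) * (5) = 75  (0 row swaps -> sign +1)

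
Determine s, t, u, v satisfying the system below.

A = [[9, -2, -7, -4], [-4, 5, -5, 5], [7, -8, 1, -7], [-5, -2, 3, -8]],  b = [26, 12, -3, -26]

Forward elimination on [A|b]:
R2 <- R2 - (-4/9)*R1:  [     0   37/9  -73/9   29/9  212/9 ]
R3 <- R3 - (7/9)*R1:  [      0   -58/9    58/9   -35/9  -209/9 ]
R4 <- R4 - (-5/9)*R1:  [      0   -28/9    -8/9   -92/9  -104/9 ]
R3 <- R3 - (-58/37)*R2:  [       0        0  -232/37    43/37   507/37 ]
R4 <- R4 - (-28/37)*R2:  [       0        0  -260/37  -288/37   232/37 ]
R4 <- R4 - (65/58)*R3:  [       0        0        0  -527/58  -527/58 ]
Row echelon form:
[ 9    -2       -7       -4  |       26 ]
[ 0  37/9    -73/9     29/9  |    212/9 ]
[ 0     0  -232/37    43/37  |   507/37 ]
[ 0     0        0  -527/58  |  -527/58 ]
Back-substitution:
v = (-527/58) / (-527/58) = 1
u = (507/37 - (43/37)*(1)) / (-232/37) = -2
t = (212/9 - (-73/9)*(-2) - (29/9)*(1)) / (37/9) = 1
s = (26 - (-2)*(1) - (-7)*(-2) - (-4)*(1)) / 9 = 2

(2, 1, -2, 1)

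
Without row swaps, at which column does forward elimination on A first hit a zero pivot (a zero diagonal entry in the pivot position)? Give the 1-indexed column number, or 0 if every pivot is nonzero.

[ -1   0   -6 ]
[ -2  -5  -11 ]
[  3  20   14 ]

Naive forward elimination:
R2 <- R2 - (2)*R1:  [  0  -5   1 ]
R3 <- R3 - (-3)*R1:  [  0  20  -4 ]
R3 <- R3 - (-4)*R2:  [ 0  0  0 ]
Matrix at this point:
[ -1   0  -6 ]
[  0  -5   1 ]
[  0   0   0 ]
Pivot entry (3,3) in the last row is zero and there are no rows below to swap with -> zero pivot in column 3 (A is singular).

first zero-pivot column = 3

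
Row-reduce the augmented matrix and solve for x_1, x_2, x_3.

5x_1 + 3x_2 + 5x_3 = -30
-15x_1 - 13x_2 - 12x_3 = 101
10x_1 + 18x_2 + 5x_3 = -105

(0, -5, -3)

Forward elimination on [A|b]:
R2 <- R2 - (-3)*R1:  [  0  -4   3  11 ]
R3 <- R3 - (2)*R1:  [   0   12   -5  -45 ]
R3 <- R3 - (-3)*R2:  [   0    0    4  -12 ]
Row echelon form:
[ 5   3  5  |  -30 ]
[ 0  -4  3  |   11 ]
[ 0   0  4  |  -12 ]
Back-substitution:
x_3 = (-12) / 4 = -3
x_2 = (11 - (3)*(-3)) / -4 = -5
x_1 = (-30 - (3)*(-5) - (5)*(-3)) / 5 = 0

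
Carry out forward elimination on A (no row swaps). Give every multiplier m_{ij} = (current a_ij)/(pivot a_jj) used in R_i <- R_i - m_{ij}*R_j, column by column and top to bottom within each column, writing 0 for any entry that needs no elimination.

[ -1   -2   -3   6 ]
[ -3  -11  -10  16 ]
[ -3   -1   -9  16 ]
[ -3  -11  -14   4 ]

Forward elimination:
R2 <- R2 - (3)*R1:  [  0  -5  -1  -2 ]
R3 <- R3 - (3)*R1:  [  0   5   0  -2 ]
R4 <- R4 - (3)*R1:  [   0   -5   -5  -14 ]
R3 <- R3 - (-1)*R2:  [  0   0  -1  -4 ]
R4 <- R4 - (1)*R2:  [   0    0   -4  -12 ]
R4 <- R4 - (4)*R3:  [ 0  0  0  4 ]
Multipliers (in order of application): m_{21} = 3, m_{31} = 3, m_{41} = 3, m_{32} = -1, m_{42} = 1, m_{43} = 4

multipliers: 3, 3, 3, -1, 1, 4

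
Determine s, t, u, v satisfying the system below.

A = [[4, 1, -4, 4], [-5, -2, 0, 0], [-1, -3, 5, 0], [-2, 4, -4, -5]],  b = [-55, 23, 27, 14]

(-5, 1, 5, -4)

Forward elimination on [A|b]:
R2 <- R2 - (-5/4)*R1:  [      0    -3/4      -5       5  -183/4 ]
R3 <- R3 - (-1/4)*R1:  [     0  -11/4      4      1   53/4 ]
R4 <- R4 - (-1/2)*R1:  [     0    9/2     -6     -3  -27/2 ]
R3 <- R3 - (11/3)*R2:  [     0      0   67/3  -52/3    181 ]
R4 <- R4 - (-6)*R2:  [    0     0   -36    27  -288 ]
R4 <- R4 - (-108/67)*R3:  [      0       0       0  -63/67  252/67 ]
Row echelon form:
[ 4     1    -4       4  |     -55 ]
[ 0  -3/4    -5       5  |  -183/4 ]
[ 0     0  67/3   -52/3  |     181 ]
[ 0     0     0  -63/67  |  252/67 ]
Back-substitution:
v = (252/67) / (-63/67) = -4
u = (181 - (-52/3)*(-4)) / (67/3) = 5
t = (-183/4 - (-5)*(5) - (5)*(-4)) / (-3/4) = 1
s = (-55 - (1)*(1) - (-4)*(5) - (4)*(-4)) / 4 = -5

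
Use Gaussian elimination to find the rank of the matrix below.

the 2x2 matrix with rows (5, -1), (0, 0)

rank(A) = 1

Row reduction:
Row echelon form:
[ 5  -1 ]
[ 0   0 ]
Nonzero rows / pivot columns: 1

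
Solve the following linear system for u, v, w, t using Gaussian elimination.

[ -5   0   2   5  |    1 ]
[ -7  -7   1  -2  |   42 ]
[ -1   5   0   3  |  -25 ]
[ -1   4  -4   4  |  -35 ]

(-1, -4, 3, -2)

Forward elimination on [A|b]:
R2 <- R2 - (7/5)*R1:  [     0     -7   -9/5     -9  203/5 ]
R3 <- R3 - (1/5)*R1:  [      0       5    -2/5       2  -126/5 ]
R4 <- R4 - (1/5)*R1:  [      0       4   -22/5       3  -176/5 ]
R3 <- R3 - (-5/7)*R2:  [      0       0  -59/35   -31/7    19/5 ]
R4 <- R4 - (-4/7)*R2:  [     0      0  -38/7  -15/7    -12 ]
R4 <- R4 - (190/59)*R3:  [        0         0         0    715/59  -1430/59 ]
Row echelon form:
[ -5   0       2       5  |         1 ]
[  0  -7    -9/5      -9  |     203/5 ]
[  0   0  -59/35   -31/7  |      19/5 ]
[  0   0       0  715/59  |  -1430/59 ]
Back-substitution:
t = (-1430/59) / (715/59) = -2
w = (19/5 - (-31/7)*(-2)) / (-59/35) = 3
v = (203/5 - (-9/5)*(3) - (-9)*(-2)) / -7 = -4
u = (1 - (2)*(3) - (5)*(-2)) / -5 = -1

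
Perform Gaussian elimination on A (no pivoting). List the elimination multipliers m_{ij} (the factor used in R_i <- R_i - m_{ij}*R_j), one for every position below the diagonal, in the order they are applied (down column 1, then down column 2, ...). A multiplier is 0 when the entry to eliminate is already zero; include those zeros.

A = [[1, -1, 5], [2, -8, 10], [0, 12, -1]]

multipliers: 2, 0, -2

Forward elimination:
R2 <- R2 - (2)*R1:  [  0  -6   0 ]
R3: entry in column 1 is already 0 -> m_{31} = 0 (no row operation needed)
R3 <- R3 - (-2)*R2:  [  0   0  -1 ]
Multipliers (in order of application): m_{21} = 2, m_{31} = 0, m_{32} = -2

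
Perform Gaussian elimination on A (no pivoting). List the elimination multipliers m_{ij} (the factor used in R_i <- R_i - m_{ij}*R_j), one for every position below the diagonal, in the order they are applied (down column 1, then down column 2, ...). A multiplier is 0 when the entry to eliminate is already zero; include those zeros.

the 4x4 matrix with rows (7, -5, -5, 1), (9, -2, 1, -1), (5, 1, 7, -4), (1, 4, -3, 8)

multipliers: 9/7, 5/7, 1/7, 32/31, 33/31, -158/45

Forward elimination:
R2 <- R2 - (9/7)*R1:  [     0   31/7   52/7  -16/7 ]
R3 <- R3 - (5/7)*R1:  [     0   32/7   74/7  -33/7 ]
R4 <- R4 - (1/7)*R1:  [     0   33/7  -16/7   55/7 ]
R3 <- R3 - (32/31)*R2:  [      0       0   90/31  -73/31 ]
R4 <- R4 - (33/31)*R2:  [       0        0  -316/31   319/31 ]
R4 <- R4 - (-158/45)*R3:  [     0      0      0  91/45 ]
Multipliers (in order of application): m_{21} = 9/7, m_{31} = 5/7, m_{41} = 1/7, m_{32} = 32/31, m_{42} = 33/31, m_{43} = -158/45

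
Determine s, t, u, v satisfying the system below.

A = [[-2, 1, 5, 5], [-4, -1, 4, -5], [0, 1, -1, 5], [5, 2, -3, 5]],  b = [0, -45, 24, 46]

(3, 1, -3, 4)

Forward elimination on [A|b]:
R2 <- R2 - (2)*R1:  [   0   -3   -6  -15  -45 ]
R4 <- R4 - (-5/2)*R1:  [    0   9/2  19/2  35/2    46 ]
R3 <- R3 - (-1/3)*R2:  [  0   0  -3   0   9 ]
R4 <- R4 - (-3/2)*R2:  [     0      0    1/2     -5  -43/2 ]
R4 <- R4 - (-1/6)*R3:  [   0    0    0   -5  -20 ]
Row echelon form:
[ -2   1   5    5  |    0 ]
[  0  -3  -6  -15  |  -45 ]
[  0   0  -3    0  |    9 ]
[  0   0   0   -5  |  -20 ]
Back-substitution:
v = (-20) / -5 = 4
u = (9) / -3 = -3
t = (-45 - (-6)*(-3) - (-15)*(4)) / -3 = 1
s = (0 - (1)*(1) - (5)*(-3) - (5)*(4)) / -2 = 3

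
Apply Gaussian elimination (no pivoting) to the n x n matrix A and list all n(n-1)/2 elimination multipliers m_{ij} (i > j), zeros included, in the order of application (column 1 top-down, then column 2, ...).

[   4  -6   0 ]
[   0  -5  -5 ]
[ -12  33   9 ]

multipliers: 0, -3, -3

Forward elimination:
R2: entry in column 1 is already 0 -> m_{21} = 0 (no row operation needed)
R3 <- R3 - (-3)*R1:  [  0  15   9 ]
R3 <- R3 - (-3)*R2:  [  0   0  -6 ]
Multipliers (in order of application): m_{21} = 0, m_{31} = -3, m_{32} = -3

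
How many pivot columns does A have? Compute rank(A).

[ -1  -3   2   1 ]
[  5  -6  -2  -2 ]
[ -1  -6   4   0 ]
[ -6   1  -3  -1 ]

Row reduction:
R2 <- R2 - (-5)*R1:  [   0  -21    8    3 ]
R3 <- R3 - (1)*R1:  [  0  -3   2  -1 ]
R4 <- R4 - (6)*R1:  [   0   19  -15   -7 ]
R3 <- R3 - (1/7)*R2:  [     0      0    6/7  -10/7 ]
R4 <- R4 - (-19/21)*R2:  [       0        0  -163/21    -30/7 ]
R4 <- R4 - (-163/18)*R3:  [      0       0       0  -155/9 ]
Row echelon form:
[ -1   -3    2       1 ]
[  0  -21    8       3 ]
[  0    0  6/7   -10/7 ]
[  0    0    0  -155/9 ]
Nonzero rows / pivot columns: 4

rank(A) = 4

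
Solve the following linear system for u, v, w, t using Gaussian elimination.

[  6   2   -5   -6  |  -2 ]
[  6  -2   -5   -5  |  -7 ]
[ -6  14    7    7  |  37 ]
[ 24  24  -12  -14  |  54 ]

Forward elimination on [A|b]:
R2 <- R2 - (1)*R1:  [  0  -4   0   1  -5 ]
R3 <- R3 - (-1)*R1:  [  0  16   2   1  35 ]
R4 <- R4 - (4)*R1:  [  0  16   8  10  62 ]
R3 <- R3 - (-4)*R2:  [  0   0   2   5  15 ]
R4 <- R4 - (-4)*R2:  [  0   0   8  14  42 ]
R4 <- R4 - (4)*R3:  [   0    0    0   -6  -18 ]
Row echelon form:
[ 6   2  -5  -6  |   -2 ]
[ 0  -4   0   1  |   -5 ]
[ 0   0   2   5  |   15 ]
[ 0   0   0  -6  |  -18 ]
Back-substitution:
t = (-18) / -6 = 3
w = (15 - (5)*(3)) / 2 = 0
v = (-5 - (1)*(3)) / -4 = 2
u = (-2 - (2)*(2) - (-5)*(0) - (-6)*(3)) / 6 = 2

(2, 2, 0, 3)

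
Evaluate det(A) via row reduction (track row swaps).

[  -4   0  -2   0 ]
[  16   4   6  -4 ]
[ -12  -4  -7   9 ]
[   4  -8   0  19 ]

Forward elimination:
R2 <- R2 - (-4)*R1:  [  0   4  -2  -4 ]
R3 <- R3 - (3)*R1:  [  0  -4  -1   9 ]
R4 <- R4 - (-1)*R1:  [  0  -8  -2  19 ]
R3 <- R3 - (-1)*R2:  [  0   0  -3   5 ]
R4 <- R4 - (-2)*R2:  [  0   0  -6  11 ]
R4 <- R4 - (2)*R3:  [ 0  0  0  1 ]
Upper-triangular form:
[ -4  0  -2   0 ]
[  0  4  -2  -4 ]
[  0  0  -3   5 ]
[  0  0   0   1 ]
det(A) = (-1)^0 * (-4) * (4) * (-3) * (1) = 48  (0 row swaps -> sign +1)

det(A) = 48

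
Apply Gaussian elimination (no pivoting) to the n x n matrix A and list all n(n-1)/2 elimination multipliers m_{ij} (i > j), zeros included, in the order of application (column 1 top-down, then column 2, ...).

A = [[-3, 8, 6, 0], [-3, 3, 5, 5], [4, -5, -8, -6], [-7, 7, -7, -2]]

multipliers: 1, -4/3, 7/3, -17/15, 7/3, 280/17

Forward elimination:
R2 <- R2 - (1)*R1:  [  0  -5  -1   5 ]
R3 <- R3 - (-4/3)*R1:  [    0  17/3     0    -6 ]
R4 <- R4 - (7/3)*R1:  [     0  -35/3    -21     -2 ]
R3 <- R3 - (-17/15)*R2:  [      0       0  -17/15    -1/3 ]
R4 <- R4 - (7/3)*R2:  [     0      0  -56/3  -41/3 ]
R4 <- R4 - (280/17)*R3:  [       0        0        0  -139/17 ]
Multipliers (in order of application): m_{21} = 1, m_{31} = -4/3, m_{41} = 7/3, m_{32} = -17/15, m_{42} = 7/3, m_{43} = 280/17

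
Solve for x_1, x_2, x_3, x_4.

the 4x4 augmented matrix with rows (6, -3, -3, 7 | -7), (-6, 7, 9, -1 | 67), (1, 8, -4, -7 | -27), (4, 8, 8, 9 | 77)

Forward elimination on [A|b]:
R2 <- R2 - (-1)*R1:  [  0   4   6   6  60 ]
R3 <- R3 - (1/6)*R1:  [      0    17/2    -7/2   -49/6  -155/6 ]
R4 <- R4 - (2/3)*R1:  [     0     10     10   13/3  245/3 ]
R3 <- R3 - (17/8)*R2:  [       0        0    -65/4  -251/12   -460/3 ]
R4 <- R4 - (5/2)*R2:  [      0       0      -5   -32/3  -205/3 ]
R4 <- R4 - (4/13)*R3:  [       0        0        0   -55/13  -275/13 ]
Row echelon form:
[ 6  -3     -3        7  |       -7 ]
[ 0   4      6        6  |       60 ]
[ 0   0  -65/4  -251/12  |   -460/3 ]
[ 0   0      0   -55/13  |  -275/13 ]
Back-substitution:
x_4 = (-275/13) / (-55/13) = 5
x_3 = (-460/3 - (-251/12)*(5)) / (-65/4) = 3
x_2 = (60 - (6)*(3) - (6)*(5)) / 4 = 3
x_1 = (-7 - (-3)*(3) - (-3)*(3) - (7)*(5)) / 6 = -4

(-4, 3, 3, 5)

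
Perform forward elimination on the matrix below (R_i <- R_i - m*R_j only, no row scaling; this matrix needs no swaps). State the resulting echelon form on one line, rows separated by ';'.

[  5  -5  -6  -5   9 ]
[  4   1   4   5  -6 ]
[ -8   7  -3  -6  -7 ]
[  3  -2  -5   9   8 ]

REF = [5 -5 -6 -5 9; 0 5 44/5 9 -66/5; 0 0 -271/25 -61/5 119/25; 0 0 0 3728/271 1044/271]

Forward elimination:
R2 <- R2 - (4/5)*R1:  [     0      5   44/5      9  -66/5 ]
R3 <- R3 - (-8/5)*R1:  [     0     -1  -63/5    -14   37/5 ]
R4 <- R4 - (3/5)*R1:  [    0     1  -7/5    12  13/5 ]
R3 <- R3 - (-1/5)*R2:  [       0        0  -271/25    -61/5   119/25 ]
R4 <- R4 - (1/5)*R2:  [      0       0  -79/25    51/5  131/25 ]
R4 <- R4 - (79/271)*R3:  [        0         0         0  3728/271  1044/271 ]
Row echelon form:
[ 5  -5       -6        -5         9 ]
[ 0   5     44/5         9     -66/5 ]
[ 0   0  -271/25     -61/5    119/25 ]
[ 0   0        0  3728/271  1044/271 ]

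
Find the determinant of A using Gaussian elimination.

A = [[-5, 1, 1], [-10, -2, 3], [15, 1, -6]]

Forward elimination:
R2 <- R2 - (2)*R1:  [  0  -4   1 ]
R3 <- R3 - (-3)*R1:  [  0   4  -3 ]
R3 <- R3 - (-1)*R2:  [  0   0  -2 ]
Upper-triangular form:
[ -5   1   1 ]
[  0  -4   1 ]
[  0   0  -2 ]
det(A) = (-1)^0 * (-5) * (-4) * (-2) = -40  (0 row swaps -> sign +1)

det(A) = -40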